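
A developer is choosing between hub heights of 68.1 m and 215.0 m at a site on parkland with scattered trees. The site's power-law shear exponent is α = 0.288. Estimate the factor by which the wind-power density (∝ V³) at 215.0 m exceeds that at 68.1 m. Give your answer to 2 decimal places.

2.70

Speed ratio: V_B/V_A = (z_B/z_A)^α = (215.0/68.1)^0.288 = (3.1571)^0.288 = 1.39250
Power-density ratio: P_B/P_A = (V_B/V_A)³ = (1.39250)³ = 2.70015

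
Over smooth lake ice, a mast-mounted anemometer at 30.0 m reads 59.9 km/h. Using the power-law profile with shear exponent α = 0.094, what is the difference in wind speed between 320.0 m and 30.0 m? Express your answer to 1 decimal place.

14.9 km/h

Power law: V₂ = V₁ · (z₂/z₁)^α = 59.9 × (10.6667)^0.094 = 74.8275 km/h
ΔV = 74.8275 − 59.9 = 14.9275 km/h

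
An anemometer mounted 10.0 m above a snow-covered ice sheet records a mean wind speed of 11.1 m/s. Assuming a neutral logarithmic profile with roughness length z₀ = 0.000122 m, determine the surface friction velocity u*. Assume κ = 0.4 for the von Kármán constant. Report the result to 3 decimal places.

u* ≈ 0.392 m/s

Log law: V(z) = (u*/κ) · ln(z/z₀) ⇒ u* = κ · V / ln(z/z₀)
u* = 0.4 × 11.1 / ln(10.0/0.000122) = 0.4 × 11.1 / 11.3141
   = 4.4400 / 11.3141 = 0.3924 m/s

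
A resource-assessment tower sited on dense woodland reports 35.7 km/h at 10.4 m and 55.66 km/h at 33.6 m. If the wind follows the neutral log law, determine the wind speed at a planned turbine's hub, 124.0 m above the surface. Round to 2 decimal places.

Log law: V ∝ ln(z/z₀). From the pair, with r = V₁/V₂ = 0.64139,
ln z₀ = (ln z₁ − r·ln z₂)/(1 − r) = (2.3418 − 0.64139×3.5145)/0.35861 = 0.2443 → z₀ = 1.277 m
V₃ = V₁ · ln(z₃/z₀)/ln(z₁/z₀) = 35.7 × 4.5760/2.0975 = 77.8843 km/h

77.88 km/h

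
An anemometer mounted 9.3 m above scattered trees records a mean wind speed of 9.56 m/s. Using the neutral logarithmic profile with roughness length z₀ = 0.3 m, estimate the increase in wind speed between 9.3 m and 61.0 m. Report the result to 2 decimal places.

5.24 m/s

Log law: V₂ = V₁ · ln(z₂/z₀)/ln(z₁/z₀) = 9.56 × 5.3148/3.4340 = 14.7962 m/s
ΔV = 14.7962 − 9.56 = 5.2362 m/s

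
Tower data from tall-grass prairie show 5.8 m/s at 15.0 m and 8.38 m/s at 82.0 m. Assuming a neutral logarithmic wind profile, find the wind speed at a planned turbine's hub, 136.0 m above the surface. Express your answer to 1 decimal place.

Log law: V ∝ ln(z/z₀). From the pair, with r = V₁/V₂ = 0.69212,
ln z₀ = (ln z₁ − r·ln z₂)/(1 − r) = (2.7081 − 0.69212×4.4067)/0.30788 = -1.1107 → z₀ = 0.3293 m
V₃ = V₁ · ln(z₃/z₀)/ln(z₁/z₀) = 5.8 × 6.0233/3.8187 = 9.1484 m/s

9.1 m/s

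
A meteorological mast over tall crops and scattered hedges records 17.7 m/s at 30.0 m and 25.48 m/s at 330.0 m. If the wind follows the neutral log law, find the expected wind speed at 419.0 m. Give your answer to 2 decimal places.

Log law: V ∝ ln(z/z₀). From the pair, with r = V₁/V₂ = 0.69466,
ln z₀ = (ln z₁ − r·ln z₂)/(1 − r) = (3.4012 − 0.69466×5.7991)/0.30534 = -2.0542 → z₀ = 0.1282 m
V₃ = V₁ · ln(z₃/z₀)/ln(z₁/z₀) = 17.7 × 8.0920/5.4554 = 26.2547 m/s

26.25 m/s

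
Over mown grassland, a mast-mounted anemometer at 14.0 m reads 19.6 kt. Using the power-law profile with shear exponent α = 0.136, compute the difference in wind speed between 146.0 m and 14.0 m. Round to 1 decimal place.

7.4 kt

Power law: V₂ = V₁ · (z₂/z₁)^α = 19.6 × (10.4286)^0.136 = 26.9609 kt
ΔV = 26.9609 − 19.6 = 7.3609 kt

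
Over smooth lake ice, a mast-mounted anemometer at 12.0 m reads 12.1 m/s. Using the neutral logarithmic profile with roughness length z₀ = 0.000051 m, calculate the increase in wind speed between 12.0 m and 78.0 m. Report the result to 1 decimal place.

Log law: V₂ = V₁ · ln(z₂/z₀)/ln(z₁/z₀) = 12.1 × 14.2404/12.3686 = 13.9312 m/s
ΔV = 13.9312 − 12.1 = 1.8312 m/s

1.8 m/s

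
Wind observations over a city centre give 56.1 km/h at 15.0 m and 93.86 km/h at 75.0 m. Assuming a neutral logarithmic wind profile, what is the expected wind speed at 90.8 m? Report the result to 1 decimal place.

98.3 km/h

Log law: V ∝ ln(z/z₀). From the pair, with r = V₁/V₂ = 0.59770,
ln z₀ = (ln z₁ − r·ln z₂)/(1 − r) = (2.7081 − 0.59770×4.3175)/0.40230 = 0.3169 → z₀ = 1.373 m
V₃ = V₁ · ln(z₃/z₀)/ln(z₁/z₀) = 56.1 × 4.1917/2.3911 = 98.3452 km/h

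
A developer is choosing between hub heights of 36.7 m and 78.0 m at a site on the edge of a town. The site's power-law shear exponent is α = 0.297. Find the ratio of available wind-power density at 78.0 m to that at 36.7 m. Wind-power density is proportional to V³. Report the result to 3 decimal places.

1.958

Speed ratio: V_B/V_A = (z_B/z_A)^α = (78.0/36.7)^0.297 = (2.1253)^0.297 = 1.25097
Power-density ratio: P_B/P_A = (V_B/V_A)³ = (1.25097)³ = 1.95767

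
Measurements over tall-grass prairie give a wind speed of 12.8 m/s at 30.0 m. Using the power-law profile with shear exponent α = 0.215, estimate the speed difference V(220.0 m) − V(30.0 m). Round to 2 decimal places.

Power law: V₂ = V₁ · (z₂/z₁)^α = 12.8 × (7.3333)^0.215 = 19.6449 m/s
ΔV = 19.6449 − 12.8 = 6.8449 m/s

6.84 m/s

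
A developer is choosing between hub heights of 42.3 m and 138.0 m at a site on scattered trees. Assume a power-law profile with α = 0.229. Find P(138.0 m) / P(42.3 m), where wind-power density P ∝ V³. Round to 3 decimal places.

Speed ratio: V_B/V_A = (z_B/z_A)^α = (138.0/42.3)^0.229 = (3.2624)^0.229 = 1.31099
Power-density ratio: P_B/P_A = (V_B/V_A)³ = (1.31099)³ = 2.25321

2.253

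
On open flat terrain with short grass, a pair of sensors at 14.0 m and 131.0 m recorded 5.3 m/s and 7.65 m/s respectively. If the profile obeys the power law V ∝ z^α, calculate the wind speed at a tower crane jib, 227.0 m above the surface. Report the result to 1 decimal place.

8.4 m/s

First find α: α = ln(V₂/V₁)/ln(z₂/z₁) = ln(7.65/5.3)/ln(131.0/14.0) = 0.36700/2.23614 = 0.1641
Extrapolate from 131.0 m to 227.0 m: V₃ = 7.65 × (227.0/131.0)^0.1641 = 7.65 × 1.0944 = 8.3723 m/s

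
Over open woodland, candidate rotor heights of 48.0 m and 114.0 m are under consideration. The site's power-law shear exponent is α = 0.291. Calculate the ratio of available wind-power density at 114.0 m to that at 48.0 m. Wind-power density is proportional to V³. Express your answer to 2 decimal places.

Speed ratio: V_B/V_A = (z_B/z_A)^α = (114.0/48.0)^0.291 = (2.3750)^0.291 = 1.28623
Power-density ratio: P_B/P_A = (V_B/V_A)³ = (1.28623)³ = 2.12792

2.13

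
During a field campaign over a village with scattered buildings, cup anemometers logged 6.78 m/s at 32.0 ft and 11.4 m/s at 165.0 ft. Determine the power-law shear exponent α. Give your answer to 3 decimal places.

Power law: V₂/V₁ = (z₂/z₁)^α ⇒ α = ln(V₂/V₁) / ln(z₂/z₁)
α = ln(11.4/6.78) / ln(165.0/32.0) = ln(1.6814) / ln(5.1562)
  = 0.51964 / 1.64021 = 0.31681

α ≈ 0.317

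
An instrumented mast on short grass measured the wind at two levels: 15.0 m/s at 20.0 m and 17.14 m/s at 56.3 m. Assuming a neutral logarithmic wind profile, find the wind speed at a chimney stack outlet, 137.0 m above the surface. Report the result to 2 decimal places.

18.98 m/s

Log law: V ∝ ln(z/z₀). From the pair, with r = V₁/V₂ = 0.87515,
ln z₀ = (ln z₁ − r·ln z₂)/(1 − r) = (2.9957 − 0.87515×4.0307)/0.12485 = -4.2587 → z₀ = 0.01414 m
V₃ = V₁ · ln(z₃/z₀)/ln(z₁/z₀) = 15.0 × 9.1787/7.2544 = 18.9788 m/s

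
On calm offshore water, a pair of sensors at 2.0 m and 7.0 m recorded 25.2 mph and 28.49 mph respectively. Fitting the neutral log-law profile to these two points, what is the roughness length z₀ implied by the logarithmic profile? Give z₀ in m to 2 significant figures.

Log law: V(z) ∝ ln(z/z₀). With r = V₁/V₂ = 25.2/28.49 = 0.88452,
r · ln(z₂/z₀) = ln(z₁/z₀) ⇒ ln z₀ = (ln z₁ − r·ln z₂)/(1 − r)
ln z₀ = (0.69315 − 0.88452×1.94591) / 0.11548 = -8.9025
z₀ = exp(-8.9025) = 0.0001361 m

z₀ ≈ 0.00014 m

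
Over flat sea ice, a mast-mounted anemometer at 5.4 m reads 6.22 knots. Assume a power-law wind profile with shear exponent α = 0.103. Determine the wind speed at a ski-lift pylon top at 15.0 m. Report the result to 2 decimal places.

Power-law profile: V₂ = V₁ · (z₂/z₁)^α
V₂ = 6.22 × (15.0/5.4)^0.103 = 6.22 × (2.7778)^0.103
    = 6.22 × 1.1110 = 6.9102 knots

6.91 knots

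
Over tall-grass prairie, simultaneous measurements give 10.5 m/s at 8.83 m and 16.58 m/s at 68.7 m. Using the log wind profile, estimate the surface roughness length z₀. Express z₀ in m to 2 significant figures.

Log law: V(z) ∝ ln(z/z₀). With r = V₁/V₂ = 10.5/16.58 = 0.63329,
r · ln(z₂/z₀) = ln(z₁/z₀) ⇒ ln z₀ = (ln z₁ − r·ln z₂)/(1 − r)
ln z₀ = (2.17816 − 0.63329×4.22975) / 0.36671 = -1.3649
z₀ = exp(-1.3649) = 0.2554 m

z₀ ≈ 0.26 m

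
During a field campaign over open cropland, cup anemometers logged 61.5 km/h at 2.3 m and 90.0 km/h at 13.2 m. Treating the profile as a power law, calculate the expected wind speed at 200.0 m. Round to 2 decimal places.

162.74 km/h

First find α: α = ln(V₂/V₁)/ln(z₂/z₁) = ln(90.0/61.5)/ln(13.2/2.3) = 0.38077/1.74731 = 0.2179
Extrapolate from 13.2 m to 200.0 m: V₃ = 90.0 × (200.0/13.2)^0.2179 = 90.0 × 1.8082 = 162.7372 km/h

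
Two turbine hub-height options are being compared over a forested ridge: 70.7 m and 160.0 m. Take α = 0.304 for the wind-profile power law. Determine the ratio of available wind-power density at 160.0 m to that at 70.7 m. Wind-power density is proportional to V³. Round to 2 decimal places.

Speed ratio: V_B/V_A = (z_B/z_A)^α = (160.0/70.7)^0.304 = (2.2631)^0.304 = 1.28183
Power-density ratio: P_B/P_A = (V_B/V_A)³ = (1.28183)³ = 2.10614

2.11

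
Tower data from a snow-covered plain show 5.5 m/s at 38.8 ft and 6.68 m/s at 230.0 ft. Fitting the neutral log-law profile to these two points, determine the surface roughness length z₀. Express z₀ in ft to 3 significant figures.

Log law: V(z) ∝ ln(z/z₀). With r = V₁/V₂ = 5.5/6.68 = 0.82335,
r · ln(z₂/z₀) = ln(z₁/z₀) ⇒ ln z₀ = (ln z₁ − r·ln z₂)/(1 − r)
ln z₀ = (3.65842 − 0.82335×5.43808) / 0.17665 = -4.6366
z₀ = exp(-4.6366) = 0.009691 ft

z₀ ≈ 0.00969 ft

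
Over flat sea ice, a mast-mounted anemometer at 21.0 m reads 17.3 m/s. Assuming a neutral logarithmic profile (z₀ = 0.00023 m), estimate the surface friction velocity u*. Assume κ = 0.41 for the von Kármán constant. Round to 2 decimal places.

u* ≈ 0.62 m/s

Log law: V(z) = (u*/κ) · ln(z/z₀) ⇒ u* = κ · V / ln(z/z₀)
u* = 0.41 × 17.3 / ln(21.0/0.00023) = 0.41 × 17.3 / 11.4220
   = 7.0930 / 11.4220 = 0.6210 m/s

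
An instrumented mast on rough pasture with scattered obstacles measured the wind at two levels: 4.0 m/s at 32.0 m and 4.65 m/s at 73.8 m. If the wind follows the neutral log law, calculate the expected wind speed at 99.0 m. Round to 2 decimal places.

4.88 m/s

Log law: V ∝ ln(z/z₀). From the pair, with r = V₁/V₂ = 0.86022,
ln z₀ = (ln z₁ − r·ln z₂)/(1 − r) = (3.4657 − 0.86022×4.3014)/0.13978 = -1.6766 → z₀ = 0.1870 m
V₃ = V₁ · ln(z₃/z₀)/ln(z₁/z₀) = 4.0 × 6.2717/5.1423 = 4.8785 m/s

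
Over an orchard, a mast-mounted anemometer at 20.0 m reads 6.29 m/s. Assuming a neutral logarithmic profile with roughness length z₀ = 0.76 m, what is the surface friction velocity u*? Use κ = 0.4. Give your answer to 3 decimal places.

u* ≈ 0.769 m/s

Log law: V(z) = (u*/κ) · ln(z/z₀) ⇒ u* = κ · V / ln(z/z₀)
u* = 0.4 × 6.29 / ln(20.0/0.76) = 0.4 × 6.29 / 3.2702
   = 2.5160 / 3.2702 = 0.7694 m/s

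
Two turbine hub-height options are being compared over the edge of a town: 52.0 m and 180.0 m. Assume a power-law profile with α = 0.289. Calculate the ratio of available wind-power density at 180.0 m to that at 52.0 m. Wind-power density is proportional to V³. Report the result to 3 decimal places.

2.935

Speed ratio: V_B/V_A = (z_B/z_A)^α = (180.0/52.0)^0.289 = (3.4615)^0.289 = 1.43169
Power-density ratio: P_B/P_A = (V_B/V_A)³ = (1.43169)³ = 2.93458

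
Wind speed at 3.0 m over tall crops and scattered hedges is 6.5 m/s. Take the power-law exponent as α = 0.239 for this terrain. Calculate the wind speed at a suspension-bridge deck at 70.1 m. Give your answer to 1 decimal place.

Power-law profile: V₂ = V₁ · (z₂/z₁)^α
V₂ = 6.5 × (70.1/3.0)^0.239 = 6.5 × (23.3667)^0.239
    = 6.5 × 2.1237 = 13.8041 m/s

13.8 m/s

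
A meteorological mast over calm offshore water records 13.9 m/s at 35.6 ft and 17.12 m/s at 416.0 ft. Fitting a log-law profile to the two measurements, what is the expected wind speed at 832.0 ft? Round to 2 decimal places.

Log law: V ∝ ln(z/z₀). From the pair, with r = V₁/V₂ = 0.81192,
ln z₀ = (ln z₁ − r·ln z₂)/(1 − r) = (3.5723 − 0.81192×6.0307)/0.18808 = -7.0397 → z₀ = 0.0008764 ft
V₃ = V₁ · ln(z₃/z₀)/ln(z₁/z₀) = 13.9 × 13.7636/10.6121 = 18.0279 m/s

18.03 m/s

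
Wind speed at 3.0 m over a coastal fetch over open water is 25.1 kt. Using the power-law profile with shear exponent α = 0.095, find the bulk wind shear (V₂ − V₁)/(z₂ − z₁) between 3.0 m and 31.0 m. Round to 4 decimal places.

0.2227 kt/m

Power law: V₂ = V₁ · (z₂/z₁)^α = 25.1 × (10.3333)^0.095 = 31.3348 kt
ΔV/Δz = (31.3348 − 25.1)/(31.0 − 3.0) = 6.2348/28.0000 = 0.22267 kt/m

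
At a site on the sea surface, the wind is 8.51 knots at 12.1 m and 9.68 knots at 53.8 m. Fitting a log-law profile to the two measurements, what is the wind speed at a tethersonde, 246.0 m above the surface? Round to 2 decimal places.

Log law: V ∝ ln(z/z₀). From the pair, with r = V₁/V₂ = 0.87913,
ln z₀ = (ln z₁ − r·ln z₂)/(1 − r) = (2.4932 − 0.87913×3.9853)/0.12087 = -8.3594 → z₀ = 0.0002342 m
V₃ = V₁ · ln(z₃/z₀)/ln(z₁/z₀) = 8.51 × 13.8647/10.8526 = 10.8719 knots

10.87 knots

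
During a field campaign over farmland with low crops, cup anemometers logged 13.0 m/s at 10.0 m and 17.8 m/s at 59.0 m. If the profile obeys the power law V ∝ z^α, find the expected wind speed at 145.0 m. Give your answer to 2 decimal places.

20.87 m/s

First find α: α = ln(V₂/V₁)/ln(z₂/z₁) = ln(17.8/13.0)/ln(59.0/10.0) = 0.31425/1.77495 = 0.1770
Extrapolate from 59.0 m to 145.0 m: V₃ = 17.8 × (145.0/59.0)^0.1770 = 17.8 × 1.1726 = 20.8718 m/s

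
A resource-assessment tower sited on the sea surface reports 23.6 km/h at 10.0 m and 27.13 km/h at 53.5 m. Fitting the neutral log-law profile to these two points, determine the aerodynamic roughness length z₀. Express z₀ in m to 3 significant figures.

Log law: V(z) ∝ ln(z/z₀). With r = V₁/V₂ = 23.6/27.13 = 0.86989,
r · ln(z₂/z₀) = ln(z₁/z₀) ⇒ ln z₀ = (ln z₁ − r·ln z₂)/(1 − r)
ln z₀ = (2.30259 − 0.86989×3.97968) / 0.13011 = -8.9097
z₀ = exp(-8.9097) = 0.0001351 m

z₀ ≈ 0.000135 m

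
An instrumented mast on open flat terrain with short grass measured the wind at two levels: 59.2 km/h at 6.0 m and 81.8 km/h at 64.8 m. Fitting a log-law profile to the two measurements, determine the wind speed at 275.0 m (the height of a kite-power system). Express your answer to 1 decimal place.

95.5 km/h

Log law: V ∝ ln(z/z₀). From the pair, with r = V₁/V₂ = 0.72372,
ln z₀ = (ln z₁ − r·ln z₂)/(1 − r) = (1.7918 − 0.72372×4.1713)/0.27628 = -4.4414 → z₀ = 0.01178 m
V₃ = V₁ · ln(z₃/z₀)/ln(z₁/z₀) = 59.2 × 10.0582/6.2331 = 95.5285 km/h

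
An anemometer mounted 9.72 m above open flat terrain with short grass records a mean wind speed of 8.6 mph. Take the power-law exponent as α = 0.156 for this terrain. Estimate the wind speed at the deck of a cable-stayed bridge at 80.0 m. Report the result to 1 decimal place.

Power-law profile: V₂ = V₁ · (z₂/z₁)^α
V₂ = 8.6 × (80.0/9.72)^0.156 = 8.6 × (8.2305)^0.156
    = 8.6 × 1.3893 = 11.9483 mph

11.9 mph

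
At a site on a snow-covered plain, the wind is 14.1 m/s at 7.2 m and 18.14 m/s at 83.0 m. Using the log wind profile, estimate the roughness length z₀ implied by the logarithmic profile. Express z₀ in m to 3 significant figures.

Log law: V(z) ∝ ln(z/z₀). With r = V₁/V₂ = 14.1/18.14 = 0.77729,
r · ln(z₂/z₀) = ln(z₁/z₀) ⇒ ln z₀ = (ln z₁ − r·ln z₂)/(1 − r)
ln z₀ = (1.97408 − 0.77729×4.41884) / 0.22271 = -6.5584
z₀ = exp(-6.5584) = 0.001418 m

z₀ ≈ 0.00142 m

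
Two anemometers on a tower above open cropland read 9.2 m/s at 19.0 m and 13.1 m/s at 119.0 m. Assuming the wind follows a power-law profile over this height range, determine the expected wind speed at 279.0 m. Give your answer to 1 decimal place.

First find α: α = ln(V₂/V₁)/ln(z₂/z₁) = ln(13.1/9.2)/ln(119.0/19.0) = 0.35341/1.83468 = 0.1926
Extrapolate from 119.0 m to 279.0 m: V₃ = 13.1 × (279.0/119.0)^0.1926 = 13.1 × 1.1784 = 15.4367 m/s

15.4 m/s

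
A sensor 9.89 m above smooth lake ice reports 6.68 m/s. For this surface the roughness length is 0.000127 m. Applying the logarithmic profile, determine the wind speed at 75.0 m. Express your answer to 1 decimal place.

Log law: V(z) ∝ ln(z/z₀), so V₂/V₁ = ln(z₂/z₀) / ln(z₁/z₀).
ln(75.0/0.000127) = 13.2888, ln(9.89/0.000127) = 11.2628
V₂ = 6.68 × 13.2888/11.2628 = 6.68 × 1.1799 = 7.8816 m/s

7.9 m/s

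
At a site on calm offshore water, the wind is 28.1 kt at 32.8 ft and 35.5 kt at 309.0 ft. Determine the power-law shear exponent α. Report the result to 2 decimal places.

Power law: V₂/V₁ = (z₂/z₁)^α ⇒ α = ln(V₂/V₁) / ln(z₂/z₁)
α = ln(35.5/28.1) / ln(309.0/32.8) = ln(1.2633) / ln(9.4207)
  = 0.23376 / 2.24291 = 0.10422

α ≈ 0.10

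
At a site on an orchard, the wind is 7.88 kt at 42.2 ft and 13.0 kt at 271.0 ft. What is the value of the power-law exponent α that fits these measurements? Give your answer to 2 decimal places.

α ≈ 0.27

Power law: V₂/V₁ = (z₂/z₁)^α ⇒ α = ln(V₂/V₁) / ln(z₂/z₁)
α = ln(13.0/7.88) / ln(271.0/42.2) = ln(1.6497) / ln(6.4218)
  = 0.50062 / 1.85970 = 0.26919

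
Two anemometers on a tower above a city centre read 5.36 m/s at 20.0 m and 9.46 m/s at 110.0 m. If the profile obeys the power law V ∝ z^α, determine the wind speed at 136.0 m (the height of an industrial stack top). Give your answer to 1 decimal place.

First find α: α = ln(V₂/V₁)/ln(z₂/z₁) = ln(9.46/5.36)/ln(110.0/20.0) = 0.56811/1.70475 = 0.3333
Extrapolate from 110.0 m to 136.0 m: V₃ = 9.46 × (136.0/110.0)^0.3333 = 9.46 × 1.0733 = 10.1531 m/s

10.2 m/s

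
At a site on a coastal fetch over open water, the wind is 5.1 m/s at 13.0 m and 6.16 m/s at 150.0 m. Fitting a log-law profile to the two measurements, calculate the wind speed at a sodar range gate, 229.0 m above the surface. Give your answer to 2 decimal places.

Log law: V ∝ ln(z/z₀). From the pair, with r = V₁/V₂ = 0.82792,
ln z₀ = (ln z₁ − r·ln z₂)/(1 − r) = (2.5649 − 0.82792×5.0106)/0.17208 = -9.2020 → z₀ = 0.0001008 m
V₃ = V₁ · ln(z₃/z₀)/ln(z₁/z₀) = 5.1 × 14.6358/11.7670 = 6.3434 m/s

6.34 m/s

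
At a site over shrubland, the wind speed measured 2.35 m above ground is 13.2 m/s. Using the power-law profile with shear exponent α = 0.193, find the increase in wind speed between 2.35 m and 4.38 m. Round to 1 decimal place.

Power law: V₂ = V₁ · (z₂/z₁)^α = 13.2 × (1.8638)^0.193 = 14.8855 m/s
ΔV = 14.8855 − 13.2 = 1.6855 m/s

1.7 m/s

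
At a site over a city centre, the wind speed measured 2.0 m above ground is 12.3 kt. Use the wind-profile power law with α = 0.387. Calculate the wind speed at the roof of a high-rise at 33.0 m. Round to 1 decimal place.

36.4 kt

Power-law profile: V₂ = V₁ · (z₂/z₁)^α
V₂ = 12.3 × (33.0/2.0)^0.387 = 12.3 × (16.5000)^0.387
    = 12.3 × 2.9591 = 36.3975 kt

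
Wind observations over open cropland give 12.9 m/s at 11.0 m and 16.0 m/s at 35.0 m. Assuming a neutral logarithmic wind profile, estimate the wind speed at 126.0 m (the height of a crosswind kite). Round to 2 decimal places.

Log law: V ∝ ln(z/z₀). From the pair, with r = V₁/V₂ = 0.80625,
ln z₀ = (ln z₁ − r·ln z₂)/(1 − r) = (2.3979 − 0.80625×3.5553)/0.19375 = -2.4186 → z₀ = 0.08905 m
V₃ = V₁ · ln(z₃/z₀)/ln(z₁/z₀) = 12.9 × 7.2549/4.8165 = 19.4307 m/s

19.43 m/s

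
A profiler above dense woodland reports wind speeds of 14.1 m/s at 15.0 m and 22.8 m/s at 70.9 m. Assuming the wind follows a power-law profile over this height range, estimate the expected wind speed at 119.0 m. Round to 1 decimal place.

First find α: α = ln(V₂/V₁)/ln(z₂/z₁) = ln(22.8/14.1)/ln(70.9/15.0) = 0.48059/1.55322 = 0.3094
Extrapolate from 70.9 m to 119.0 m: V₃ = 22.8 × (119.0/70.9)^0.3094 = 22.8 × 1.1738 = 26.7622 m/s

26.8 m/s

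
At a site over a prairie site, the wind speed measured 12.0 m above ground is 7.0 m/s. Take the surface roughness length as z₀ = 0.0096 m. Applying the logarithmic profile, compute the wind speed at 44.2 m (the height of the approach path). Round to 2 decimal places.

Log law: V(z) ∝ ln(z/z₀), so V₂/V₁ = ln(z₂/z₀) / ln(z₁/z₀).
ln(44.2/0.0096) = 8.4347, ln(12.0/0.0096) = 7.1309
V₂ = 7.0 × 8.4347/7.1309 = 7.0 × 1.1828 = 8.2799 m/s

8.28 m/s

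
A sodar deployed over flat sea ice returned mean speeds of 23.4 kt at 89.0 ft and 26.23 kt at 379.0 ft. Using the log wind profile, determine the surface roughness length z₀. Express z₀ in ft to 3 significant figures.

Log law: V(z) ∝ ln(z/z₀). With r = V₁/V₂ = 23.4/26.23 = 0.89211,
r · ln(z₂/z₀) = ln(z₁/z₀) ⇒ ln z₀ = (ln z₁ − r·ln z₂)/(1 − r)
ln z₀ = (4.48864 − 0.89211×5.93754) / 0.10789 = -7.4917
z₀ = exp(-7.4917) = 0.0005577 ft

z₀ ≈ 0.000558 ft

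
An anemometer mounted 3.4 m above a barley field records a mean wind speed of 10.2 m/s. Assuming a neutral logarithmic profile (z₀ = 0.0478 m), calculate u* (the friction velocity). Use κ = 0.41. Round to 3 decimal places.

Log law: V(z) = (u*/κ) · ln(z/z₀) ⇒ u* = κ · V / ln(z/z₀)
u* = 0.41 × 10.2 / ln(3.4/0.0478) = 0.41 × 10.2 / 4.2645
   = 4.1820 / 4.2645 = 0.9807 m/s

u* ≈ 0.981 m/s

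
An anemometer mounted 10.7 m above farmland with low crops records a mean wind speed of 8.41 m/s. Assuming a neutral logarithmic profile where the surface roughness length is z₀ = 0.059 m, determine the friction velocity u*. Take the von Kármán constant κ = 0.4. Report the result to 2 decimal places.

Log law: V(z) = (u*/κ) · ln(z/z₀) ⇒ u* = κ · V / ln(z/z₀)
u* = 0.4 × 8.41 / ln(10.7/0.059) = 0.4 × 8.41 / 5.2005
   = 3.3640 / 5.2005 = 0.6469 m/s

u* ≈ 0.65 m/s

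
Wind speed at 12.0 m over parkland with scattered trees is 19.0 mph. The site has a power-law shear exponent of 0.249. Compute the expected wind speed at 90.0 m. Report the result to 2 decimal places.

Power-law profile: V₂ = V₁ · (z₂/z₁)^α
V₂ = 19.0 × (90.0/12.0)^0.249 = 19.0 × (7.5000)^0.249
    = 19.0 × 1.6515 = 31.3793 mph

31.38 mph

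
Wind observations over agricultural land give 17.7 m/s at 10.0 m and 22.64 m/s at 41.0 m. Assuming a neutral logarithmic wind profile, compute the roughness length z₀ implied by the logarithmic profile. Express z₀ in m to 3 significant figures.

Log law: V(z) ∝ ln(z/z₀). With r = V₁/V₂ = 17.7/22.64 = 0.78180,
r · ln(z₂/z₀) = ln(z₁/z₀) ⇒ ln z₀ = (ln z₁ − r·ln z₂)/(1 − r)
ln z₀ = (2.30259 − 0.78180×3.71357) / 0.21820 = -2.7530
z₀ = exp(-2.7530) = 0.06374 m

z₀ ≈ 0.0637 m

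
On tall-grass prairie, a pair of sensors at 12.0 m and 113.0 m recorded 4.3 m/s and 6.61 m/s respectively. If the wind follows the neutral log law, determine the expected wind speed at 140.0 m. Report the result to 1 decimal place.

Log law: V ∝ ln(z/z₀). From the pair, with r = V₁/V₂ = 0.65053,
ln z₀ = (ln z₁ − r·ln z₂)/(1 − r) = (2.4849 − 0.65053×4.7274)/0.34947 = -1.6894 → z₀ = 0.1846 m
V₃ = V₁ · ln(z₃/z₀)/ln(z₁/z₀) = 4.3 × 6.6311/4.1743 = 6.8307 m/s

6.8 m/s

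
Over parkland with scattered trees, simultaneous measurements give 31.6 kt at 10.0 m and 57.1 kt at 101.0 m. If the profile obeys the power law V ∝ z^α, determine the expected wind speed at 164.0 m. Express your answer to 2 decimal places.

64.64 kt

First find α: α = ln(V₂/V₁)/ln(z₂/z₁) = ln(57.1/31.6)/ln(101.0/10.0) = 0.59165/2.31254 = 0.2558
Extrapolate from 101.0 m to 164.0 m: V₃ = 57.1 × (164.0/101.0)^0.2558 = 57.1 × 1.1320 = 64.6393 kt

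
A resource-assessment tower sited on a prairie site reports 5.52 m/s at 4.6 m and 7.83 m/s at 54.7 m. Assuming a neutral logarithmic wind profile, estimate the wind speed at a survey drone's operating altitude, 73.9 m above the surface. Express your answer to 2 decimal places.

Log law: V ∝ ln(z/z₀). From the pair, with r = V₁/V₂ = 0.70498,
ln z₀ = (ln z₁ − r·ln z₂)/(1 − r) = (1.5261 − 0.70498×4.0019)/0.29502 = -4.3902 → z₀ = 0.01240 m
V₃ = V₁ · ln(z₃/z₀)/ln(z₁/z₀) = 5.52 × 8.6929/5.9162 = 8.1107 m/s

8.11 m/s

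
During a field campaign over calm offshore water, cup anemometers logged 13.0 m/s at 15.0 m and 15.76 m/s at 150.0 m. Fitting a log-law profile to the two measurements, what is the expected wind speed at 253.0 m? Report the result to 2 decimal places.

16.39 m/s

Log law: V ∝ ln(z/z₀). From the pair, with r = V₁/V₂ = 0.82487,
ln z₀ = (ln z₁ − r·ln z₂)/(1 − r) = (2.7081 − 0.82487×5.0106)/0.17513 = -8.1375 → z₀ = 0.0002924 m
V₃ = V₁ · ln(z₃/z₀)/ln(z₁/z₀) = 13.0 × 13.6708/10.8455 = 16.3866 m/s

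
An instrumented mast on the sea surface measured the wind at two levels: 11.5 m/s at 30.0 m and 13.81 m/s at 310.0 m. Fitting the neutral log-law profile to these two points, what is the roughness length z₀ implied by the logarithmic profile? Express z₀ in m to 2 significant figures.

z₀ ≈ 0.00027 m

Log law: V(z) ∝ ln(z/z₀). With r = V₁/V₂ = 11.5/13.81 = 0.83273,
r · ln(z₂/z₀) = ln(z₁/z₀) ⇒ ln z₀ = (ln z₁ − r·ln z₂)/(1 − r)
ln z₀ = (3.40120 − 0.83273×5.73657) / 0.16727 = -8.2251
z₀ = exp(-8.2251) = 0.0002678 m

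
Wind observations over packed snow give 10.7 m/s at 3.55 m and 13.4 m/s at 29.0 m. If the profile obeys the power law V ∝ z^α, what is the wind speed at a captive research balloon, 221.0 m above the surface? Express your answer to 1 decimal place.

16.7 m/s

First find α: α = ln(V₂/V₁)/ln(z₂/z₁) = ln(13.4/10.7)/ln(29.0/3.55) = 0.22501/2.10035 = 0.1071
Extrapolate from 29.0 m to 221.0 m: V₃ = 13.4 × (221.0/29.0)^0.1071 = 13.4 × 1.2430 = 16.6569 m/s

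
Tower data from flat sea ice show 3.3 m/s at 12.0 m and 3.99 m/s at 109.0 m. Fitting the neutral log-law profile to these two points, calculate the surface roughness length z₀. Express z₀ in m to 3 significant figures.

z₀ ≈ 0.000314 m

Log law: V(z) ∝ ln(z/z₀). With r = V₁/V₂ = 3.3/3.99 = 0.82707,
r · ln(z₂/z₀) = ln(z₁/z₀) ⇒ ln z₀ = (ln z₁ − r·ln z₂)/(1 − r)
ln z₀ = (2.48491 − 0.82707×4.69135) / 0.17293 = -8.0676
z₀ = exp(-8.0676) = 0.0003135 m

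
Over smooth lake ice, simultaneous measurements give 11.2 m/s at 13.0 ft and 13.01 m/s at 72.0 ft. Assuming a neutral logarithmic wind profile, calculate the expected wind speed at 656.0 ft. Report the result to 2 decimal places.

15.35 m/s

Log law: V ∝ ln(z/z₀). From the pair, with r = V₁/V₂ = 0.86088,
ln z₀ = (ln z₁ − r·ln z₂)/(1 − r) = (2.5649 − 0.86088×4.2767)/0.13912 = -8.0269 → z₀ = 0.0003266 ft
V₃ = V₁ · ln(z₃/z₀)/ln(z₁/z₀) = 11.2 × 14.5130/10.5918 = 15.3464 m/s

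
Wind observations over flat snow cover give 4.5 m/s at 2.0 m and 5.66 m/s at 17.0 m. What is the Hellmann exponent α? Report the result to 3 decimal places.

α ≈ 0.107

Power law: V₂/V₁ = (z₂/z₁)^α ⇒ α = ln(V₂/V₁) / ln(z₂/z₁)
α = ln(5.66/4.5) / ln(17.0/2.0) = ln(1.2578) / ln(8.5000)
  = 0.22935 / 2.14007 = 0.10717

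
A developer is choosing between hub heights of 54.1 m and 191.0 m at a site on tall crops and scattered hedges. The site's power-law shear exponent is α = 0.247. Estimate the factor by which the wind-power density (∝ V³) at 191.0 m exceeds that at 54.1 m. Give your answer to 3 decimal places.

Speed ratio: V_B/V_A = (z_B/z_A)^α = (191.0/54.1)^0.247 = (3.5305)^0.247 = 1.36557
Power-density ratio: P_B/P_A = (V_B/V_A)³ = (1.36557)³ = 2.54652

2.547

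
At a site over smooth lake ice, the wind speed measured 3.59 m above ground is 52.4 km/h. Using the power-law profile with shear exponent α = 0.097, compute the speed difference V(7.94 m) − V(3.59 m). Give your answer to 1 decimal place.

4.2 km/h

Power law: V₂ = V₁ · (z₂/z₁)^α = 52.4 × (2.2117)^0.097 = 56.5939 km/h
ΔV = 56.5939 − 52.4 = 4.1939 km/h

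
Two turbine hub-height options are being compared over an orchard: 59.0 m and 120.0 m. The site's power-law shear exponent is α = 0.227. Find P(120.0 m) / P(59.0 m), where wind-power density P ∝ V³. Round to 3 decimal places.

Speed ratio: V_B/V_A = (z_B/z_A)^α = (120.0/59.0)^0.227 = (2.0339)^0.227 = 1.17487
Power-density ratio: P_B/P_A = (V_B/V_A)³ = (1.17487)³ = 1.62171

1.622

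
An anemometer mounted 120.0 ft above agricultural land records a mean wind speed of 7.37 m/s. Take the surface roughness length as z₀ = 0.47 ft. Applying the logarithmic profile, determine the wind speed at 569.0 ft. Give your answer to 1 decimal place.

Log law: V(z) ∝ ln(z/z₀), so V₂/V₁ = ln(z₂/z₀) / ln(z₁/z₀).
ln(569.0/0.47) = 7.0989, ln(120.0/0.47) = 5.5425
V₂ = 7.37 × 7.0989/5.5425 = 7.37 × 1.2808 = 9.4396 m/s

9.4 m/s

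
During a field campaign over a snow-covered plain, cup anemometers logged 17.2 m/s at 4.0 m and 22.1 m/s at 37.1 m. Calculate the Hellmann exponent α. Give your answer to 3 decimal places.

α ≈ 0.113

Power law: V₂/V₁ = (z₂/z₁)^α ⇒ α = ln(V₂/V₁) / ln(z₂/z₁)
α = ln(22.1/17.2) / ln(37.1/4.0) = ln(1.2849) / ln(9.2750)
  = 0.25067 / 2.22732 = 0.11254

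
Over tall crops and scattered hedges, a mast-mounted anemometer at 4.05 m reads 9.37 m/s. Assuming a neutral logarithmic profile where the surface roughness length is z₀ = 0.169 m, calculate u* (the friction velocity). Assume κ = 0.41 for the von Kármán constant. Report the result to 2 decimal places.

u* ≈ 1.21 m/s

Log law: V(z) = (u*/κ) · ln(z/z₀) ⇒ u* = κ · V / ln(z/z₀)
u* = 0.41 × 9.37 / ln(4.05/0.169) = 0.41 × 9.37 / 3.1766
   = 3.8417 / 3.1766 = 1.2094 m/s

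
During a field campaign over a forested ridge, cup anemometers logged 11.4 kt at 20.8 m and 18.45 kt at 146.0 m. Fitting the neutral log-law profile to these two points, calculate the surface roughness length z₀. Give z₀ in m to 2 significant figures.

z₀ ≈ 0.89 m

Log law: V(z) ∝ ln(z/z₀). With r = V₁/V₂ = 11.4/18.45 = 0.61789,
r · ln(z₂/z₀) = ln(z₁/z₀) ⇒ ln z₀ = (ln z₁ − r·ln z₂)/(1 − r)
ln z₀ = (3.03495 − 0.61789×4.98361) / 0.38211 = -0.1161
z₀ = exp(-0.1161) = 0.8904 m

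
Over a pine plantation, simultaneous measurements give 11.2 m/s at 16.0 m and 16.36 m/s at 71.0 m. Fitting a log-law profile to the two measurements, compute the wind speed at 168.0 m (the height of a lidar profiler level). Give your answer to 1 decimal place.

19.3 m/s

Log law: V ∝ ln(z/z₀). From the pair, with r = V₁/V₂ = 0.68460,
ln z₀ = (ln z₁ − r·ln z₂)/(1 − r) = (2.7726 − 0.68460×4.2627)/0.31540 = -0.4617 → z₀ = 0.6302 m
V₃ = V₁ · ln(z₃/z₀)/ln(z₁/z₀) = 11.2 × 5.5857/3.2343 = 19.3425 m/s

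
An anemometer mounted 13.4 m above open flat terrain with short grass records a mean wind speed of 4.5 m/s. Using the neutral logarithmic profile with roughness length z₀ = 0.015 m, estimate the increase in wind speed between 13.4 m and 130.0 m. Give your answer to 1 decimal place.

1.5 m/s

Log law: V₂ = V₁ · ln(z₂/z₀)/ln(z₁/z₀) = 4.5 × 9.0672/6.7950 = 6.0048 m/s
ΔV = 6.0048 − 4.5 = 1.5048 m/s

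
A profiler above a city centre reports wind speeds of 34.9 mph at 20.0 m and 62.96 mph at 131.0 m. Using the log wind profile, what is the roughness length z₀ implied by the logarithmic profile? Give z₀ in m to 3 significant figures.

Log law: V(z) ∝ ln(z/z₀). With r = V₁/V₂ = 34.9/62.96 = 0.55432,
r · ln(z₂/z₀) = ln(z₁/z₀) ⇒ ln z₀ = (ln z₁ − r·ln z₂)/(1 − r)
ln z₀ = (2.99573 − 0.55432×4.87520) / 0.44568 = 0.6581
z₀ = exp(0.6581) = 1.931 m

z₀ ≈ 1.93 m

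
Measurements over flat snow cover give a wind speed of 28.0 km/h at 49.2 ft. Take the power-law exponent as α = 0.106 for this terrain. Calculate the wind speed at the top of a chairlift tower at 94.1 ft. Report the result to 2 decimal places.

29.99 km/h

Power-law profile: V₂ = V₁ · (z₂/z₁)^α
V₂ = 28.0 × (94.1/49.2)^0.106 = 28.0 × (1.9126)^0.106
    = 28.0 × 1.0712 = 29.9923 km/h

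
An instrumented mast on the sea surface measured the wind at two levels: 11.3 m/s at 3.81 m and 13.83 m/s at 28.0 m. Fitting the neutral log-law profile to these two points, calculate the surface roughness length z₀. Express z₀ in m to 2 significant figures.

z₀ ≈ 0.00052 m

Log law: V(z) ∝ ln(z/z₀). With r = V₁/V₂ = 11.3/13.83 = 0.81706,
r · ln(z₂/z₀) = ln(z₁/z₀) ⇒ ln z₀ = (ln z₁ − r·ln z₂)/(1 − r)
ln z₀ = (1.33763 − 0.81706×3.33220) / 0.18294 = -7.5709
z₀ = exp(-7.5709) = 0.0005152 m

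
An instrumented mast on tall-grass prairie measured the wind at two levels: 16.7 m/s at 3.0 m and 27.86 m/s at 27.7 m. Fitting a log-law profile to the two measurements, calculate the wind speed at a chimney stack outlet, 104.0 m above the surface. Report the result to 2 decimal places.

Log law: V ∝ ln(z/z₀). From the pair, with r = V₁/V₂ = 0.59943,
ln z₀ = (ln z₁ − r·ln z₂)/(1 − r) = (1.0986 − 0.59943×3.3214)/0.40057 = -2.2277 → z₀ = 0.1078 m
V₃ = V₁ · ln(z₃/z₀)/ln(z₁/z₀) = 16.7 × 6.8720/3.3263 = 34.5021 m/s

34.50 m/s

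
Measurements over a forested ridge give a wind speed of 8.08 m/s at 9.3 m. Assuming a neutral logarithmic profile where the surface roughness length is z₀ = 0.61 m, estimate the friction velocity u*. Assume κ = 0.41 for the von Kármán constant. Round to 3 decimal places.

Log law: V(z) = (u*/κ) · ln(z/z₀) ⇒ u* = κ · V / ln(z/z₀)
u* = 0.41 × 8.08 / ln(9.3/0.61) = 0.41 × 8.08 / 2.7243
   = 3.3128 / 2.7243 = 1.2160 m/s

u* ≈ 1.216 m/s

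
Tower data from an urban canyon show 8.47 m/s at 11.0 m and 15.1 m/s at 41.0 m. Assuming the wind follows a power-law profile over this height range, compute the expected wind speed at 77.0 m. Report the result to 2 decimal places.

First find α: α = ln(V₂/V₁)/ln(z₂/z₁) = ln(15.1/8.47)/ln(41.0/11.0) = 0.57816/1.31568 = 0.4394
Extrapolate from 41.0 m to 77.0 m: V₃ = 15.1 × (77.0/41.0)^0.4394 = 15.1 × 1.3191 = 19.9184 m/s

19.92 m/s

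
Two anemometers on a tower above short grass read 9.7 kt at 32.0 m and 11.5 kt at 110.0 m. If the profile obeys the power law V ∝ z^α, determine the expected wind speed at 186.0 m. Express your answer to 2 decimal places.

12.36 kt

First find α: α = ln(V₂/V₁)/ln(z₂/z₁) = ln(11.5/9.7)/ln(110.0/32.0) = 0.17022/1.23474 = 0.1379
Extrapolate from 110.0 m to 186.0 m: V₃ = 11.5 × (186.0/110.0)^0.1379 = 11.5 × 1.0751 = 12.3636 kt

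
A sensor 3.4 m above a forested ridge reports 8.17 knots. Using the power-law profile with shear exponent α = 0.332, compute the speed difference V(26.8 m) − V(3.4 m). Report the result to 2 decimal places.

Power law: V₂ = V₁ · (z₂/z₁)^α = 8.17 × (7.8824)^0.332 = 16.2148 knots
ΔV = 16.2148 − 8.17 = 8.0448 knots

8.04 knots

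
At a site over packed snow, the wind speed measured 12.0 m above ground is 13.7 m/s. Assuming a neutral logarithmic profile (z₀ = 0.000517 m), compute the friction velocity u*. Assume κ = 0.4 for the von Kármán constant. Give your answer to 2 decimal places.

u* ≈ 0.55 m/s

Log law: V(z) = (u*/κ) · ln(z/z₀) ⇒ u* = κ · V / ln(z/z₀)
u* = 0.4 × 13.7 / ln(12.0/0.000517) = 0.4 × 13.7 / 10.0524
   = 5.4800 / 10.0524 = 0.5451 m/s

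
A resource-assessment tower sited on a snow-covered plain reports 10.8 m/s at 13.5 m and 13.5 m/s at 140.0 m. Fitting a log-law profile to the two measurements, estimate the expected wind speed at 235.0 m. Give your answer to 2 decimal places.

Log law: V ∝ ln(z/z₀). From the pair, with r = V₁/V₂ = 0.80000,
ln z₀ = (ln z₁ − r·ln z₂)/(1 − r) = (2.6027 − 0.80000×4.9416)/0.20000 = -6.7531 → z₀ = 0.001167 m
V₃ = V₁ · ln(z₃/z₀)/ln(z₁/z₀) = 10.8 × 12.2127/9.3558 = 14.0979 m/s

14.10 m/s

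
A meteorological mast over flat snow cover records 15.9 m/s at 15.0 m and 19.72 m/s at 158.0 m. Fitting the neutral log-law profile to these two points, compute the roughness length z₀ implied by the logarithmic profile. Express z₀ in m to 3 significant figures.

z₀ ≈ 0.000831 m

Log law: V(z) ∝ ln(z/z₀). With r = V₁/V₂ = 15.9/19.72 = 0.80629,
r · ln(z₂/z₀) = ln(z₁/z₀) ⇒ ln z₀ = (ln z₁ − r·ln z₂)/(1 − r)
ln z₀ = (2.70805 − 0.80629×5.06260) / 0.19371 = -7.0923
z₀ = exp(-7.0923) = 0.0008315 m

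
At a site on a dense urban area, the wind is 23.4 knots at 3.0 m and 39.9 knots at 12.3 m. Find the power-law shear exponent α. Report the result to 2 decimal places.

α ≈ 0.38

Power law: V₂/V₁ = (z₂/z₁)^α ⇒ α = ln(V₂/V₁) / ln(z₂/z₁)
α = ln(39.9/23.4) / ln(12.3/3.0) = ln(1.7051) / ln(4.1000)
  = 0.53364 / 1.41099 = 0.37820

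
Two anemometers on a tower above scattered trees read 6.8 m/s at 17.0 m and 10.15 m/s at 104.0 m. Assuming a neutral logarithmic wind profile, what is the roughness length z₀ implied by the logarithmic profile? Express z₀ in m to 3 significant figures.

Log law: V(z) ∝ ln(z/z₀). With r = V₁/V₂ = 6.8/10.15 = 0.66995,
r · ln(z₂/z₀) = ln(z₁/z₀) ⇒ ln z₀ = (ln z₁ − r·ln z₂)/(1 − r)
ln z₀ = (2.83321 − 0.66995×4.64439) / 0.33005 = -0.8432
z₀ = exp(-0.8432) = 0.4303 m

z₀ ≈ 0.430 m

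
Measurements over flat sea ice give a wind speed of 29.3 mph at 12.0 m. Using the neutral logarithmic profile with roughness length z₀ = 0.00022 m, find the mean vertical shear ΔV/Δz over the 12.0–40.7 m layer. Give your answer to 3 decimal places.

Log law: V₂ = V₁ · ln(z₂/z₀)/ln(z₁/z₀) = 29.3 × 12.1281/10.9068 = 32.5810 mph
ΔV/Δz = (32.5810 − 29.3)/(40.7 − 12.0) = 3.2810/28.7000 = 0.11432 mph/m

0.114 mph/m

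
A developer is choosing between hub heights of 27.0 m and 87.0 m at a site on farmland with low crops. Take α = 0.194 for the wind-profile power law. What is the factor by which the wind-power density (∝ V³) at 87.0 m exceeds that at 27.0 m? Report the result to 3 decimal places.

1.976

Speed ratio: V_B/V_A = (z_B/z_A)^α = (87.0/27.0)^0.194 = (3.2222)^0.194 = 1.25482
Power-density ratio: P_B/P_A = (V_B/V_A)³ = (1.25482)³ = 1.97582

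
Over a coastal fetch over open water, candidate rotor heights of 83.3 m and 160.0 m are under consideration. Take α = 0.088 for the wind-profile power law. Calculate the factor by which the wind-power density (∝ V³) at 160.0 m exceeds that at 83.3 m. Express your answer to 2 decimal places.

1.19

Speed ratio: V_B/V_A = (z_B/z_A)^α = (160.0/83.3)^0.088 = (1.9208)^0.088 = 1.05912
Power-density ratio: P_B/P_A = (V_B/V_A)³ = (1.05912)³ = 1.18806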